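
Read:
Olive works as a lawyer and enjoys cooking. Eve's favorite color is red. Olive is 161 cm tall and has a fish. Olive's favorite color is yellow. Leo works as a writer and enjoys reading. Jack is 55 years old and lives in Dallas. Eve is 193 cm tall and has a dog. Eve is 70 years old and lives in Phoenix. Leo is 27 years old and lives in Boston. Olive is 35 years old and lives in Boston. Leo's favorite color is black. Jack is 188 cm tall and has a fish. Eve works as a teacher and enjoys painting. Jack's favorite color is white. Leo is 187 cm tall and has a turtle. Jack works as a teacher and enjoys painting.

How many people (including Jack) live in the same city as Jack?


Jack lives in Dallas. Count = 1

1


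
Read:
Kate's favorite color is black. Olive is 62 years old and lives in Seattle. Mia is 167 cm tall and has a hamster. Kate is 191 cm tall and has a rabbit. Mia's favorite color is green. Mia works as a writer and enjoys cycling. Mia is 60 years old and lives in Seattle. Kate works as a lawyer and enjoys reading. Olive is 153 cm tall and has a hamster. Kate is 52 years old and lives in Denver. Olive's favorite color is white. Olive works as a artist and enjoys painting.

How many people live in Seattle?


Count in Seattle: 2

2


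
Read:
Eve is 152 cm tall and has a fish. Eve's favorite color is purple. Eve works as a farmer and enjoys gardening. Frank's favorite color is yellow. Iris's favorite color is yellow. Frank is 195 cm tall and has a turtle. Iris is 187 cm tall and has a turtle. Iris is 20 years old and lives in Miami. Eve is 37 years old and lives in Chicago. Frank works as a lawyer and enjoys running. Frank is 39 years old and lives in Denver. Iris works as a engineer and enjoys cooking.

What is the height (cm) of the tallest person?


Tallest: Frank at 195 cm

195


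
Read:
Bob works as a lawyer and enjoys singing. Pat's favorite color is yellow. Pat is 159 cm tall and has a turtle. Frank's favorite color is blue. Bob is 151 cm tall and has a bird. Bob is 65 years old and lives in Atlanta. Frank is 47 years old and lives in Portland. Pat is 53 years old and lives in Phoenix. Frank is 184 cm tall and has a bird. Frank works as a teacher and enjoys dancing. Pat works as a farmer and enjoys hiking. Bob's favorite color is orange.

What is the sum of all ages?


53+47+65 = 165

165


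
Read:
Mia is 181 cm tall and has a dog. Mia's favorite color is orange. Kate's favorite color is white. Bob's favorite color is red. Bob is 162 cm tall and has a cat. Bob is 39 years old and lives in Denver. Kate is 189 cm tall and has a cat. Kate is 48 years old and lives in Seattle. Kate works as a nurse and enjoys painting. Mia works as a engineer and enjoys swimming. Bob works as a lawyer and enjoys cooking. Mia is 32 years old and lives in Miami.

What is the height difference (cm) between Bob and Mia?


|162 - 181| = 19

19


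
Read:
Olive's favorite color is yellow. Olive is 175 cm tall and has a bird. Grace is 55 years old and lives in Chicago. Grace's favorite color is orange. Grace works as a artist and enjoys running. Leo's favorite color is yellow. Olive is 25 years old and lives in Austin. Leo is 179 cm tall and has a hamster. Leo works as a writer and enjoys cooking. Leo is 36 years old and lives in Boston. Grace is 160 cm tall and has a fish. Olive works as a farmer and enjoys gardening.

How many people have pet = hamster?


Count: 1

1


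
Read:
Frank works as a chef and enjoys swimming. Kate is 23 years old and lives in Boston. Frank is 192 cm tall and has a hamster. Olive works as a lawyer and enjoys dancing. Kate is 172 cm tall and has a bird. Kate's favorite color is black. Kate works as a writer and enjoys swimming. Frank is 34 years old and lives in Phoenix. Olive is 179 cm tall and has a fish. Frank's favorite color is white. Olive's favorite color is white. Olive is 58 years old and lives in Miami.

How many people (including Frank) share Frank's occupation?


Frank is a chef. Count = 1

1


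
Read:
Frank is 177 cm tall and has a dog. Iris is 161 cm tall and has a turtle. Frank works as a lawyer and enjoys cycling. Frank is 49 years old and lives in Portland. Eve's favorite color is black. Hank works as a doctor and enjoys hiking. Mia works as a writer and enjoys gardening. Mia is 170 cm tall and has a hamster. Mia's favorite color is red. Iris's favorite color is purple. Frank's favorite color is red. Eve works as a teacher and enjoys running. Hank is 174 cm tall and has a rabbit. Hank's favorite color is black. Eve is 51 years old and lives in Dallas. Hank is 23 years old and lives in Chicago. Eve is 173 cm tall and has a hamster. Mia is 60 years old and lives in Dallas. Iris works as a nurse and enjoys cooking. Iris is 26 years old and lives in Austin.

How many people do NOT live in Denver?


Not in Denver: 5

5


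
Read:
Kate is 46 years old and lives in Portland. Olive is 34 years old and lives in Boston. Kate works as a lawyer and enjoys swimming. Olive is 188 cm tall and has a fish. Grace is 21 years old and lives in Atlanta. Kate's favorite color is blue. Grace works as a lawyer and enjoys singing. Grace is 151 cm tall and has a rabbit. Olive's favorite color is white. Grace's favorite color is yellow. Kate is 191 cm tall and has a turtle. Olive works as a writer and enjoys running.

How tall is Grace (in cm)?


Grace is 151 cm tall

151


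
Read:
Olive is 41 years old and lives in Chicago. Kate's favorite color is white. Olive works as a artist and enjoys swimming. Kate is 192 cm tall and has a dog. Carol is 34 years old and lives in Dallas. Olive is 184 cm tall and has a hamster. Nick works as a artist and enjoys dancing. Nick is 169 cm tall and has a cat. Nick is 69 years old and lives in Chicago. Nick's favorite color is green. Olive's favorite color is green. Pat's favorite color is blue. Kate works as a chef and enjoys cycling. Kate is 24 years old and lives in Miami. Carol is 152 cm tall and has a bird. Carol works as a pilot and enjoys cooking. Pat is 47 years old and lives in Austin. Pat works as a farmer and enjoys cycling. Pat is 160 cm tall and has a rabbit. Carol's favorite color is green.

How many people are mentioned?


People: Carol, Pat, Olive, Nick, Kate. Count = 5

5


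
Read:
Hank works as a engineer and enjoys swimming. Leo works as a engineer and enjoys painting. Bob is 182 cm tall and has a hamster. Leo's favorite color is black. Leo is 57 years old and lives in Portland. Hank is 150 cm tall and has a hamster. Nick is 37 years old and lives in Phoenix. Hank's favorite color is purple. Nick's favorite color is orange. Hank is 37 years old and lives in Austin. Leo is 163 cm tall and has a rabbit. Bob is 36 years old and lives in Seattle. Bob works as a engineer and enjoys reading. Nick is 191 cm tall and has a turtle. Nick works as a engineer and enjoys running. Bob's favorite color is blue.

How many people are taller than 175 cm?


Taller than 175: 2

2


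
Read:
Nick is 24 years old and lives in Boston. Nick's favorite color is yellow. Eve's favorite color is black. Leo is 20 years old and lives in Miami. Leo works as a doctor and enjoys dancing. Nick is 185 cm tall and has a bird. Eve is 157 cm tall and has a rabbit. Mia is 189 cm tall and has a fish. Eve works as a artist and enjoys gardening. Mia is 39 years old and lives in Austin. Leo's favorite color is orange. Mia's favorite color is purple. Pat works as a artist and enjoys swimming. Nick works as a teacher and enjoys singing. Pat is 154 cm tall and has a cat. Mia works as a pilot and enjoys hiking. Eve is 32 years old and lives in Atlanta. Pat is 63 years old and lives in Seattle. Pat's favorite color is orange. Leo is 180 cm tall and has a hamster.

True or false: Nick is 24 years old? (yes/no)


Nick is actually 24. yes

yes


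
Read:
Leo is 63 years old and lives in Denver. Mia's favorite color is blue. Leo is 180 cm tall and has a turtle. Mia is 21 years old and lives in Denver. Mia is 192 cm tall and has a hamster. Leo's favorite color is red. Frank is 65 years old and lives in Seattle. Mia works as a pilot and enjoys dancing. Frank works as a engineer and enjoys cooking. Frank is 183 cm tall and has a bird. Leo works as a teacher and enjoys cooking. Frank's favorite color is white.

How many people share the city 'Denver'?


Count: 2

2


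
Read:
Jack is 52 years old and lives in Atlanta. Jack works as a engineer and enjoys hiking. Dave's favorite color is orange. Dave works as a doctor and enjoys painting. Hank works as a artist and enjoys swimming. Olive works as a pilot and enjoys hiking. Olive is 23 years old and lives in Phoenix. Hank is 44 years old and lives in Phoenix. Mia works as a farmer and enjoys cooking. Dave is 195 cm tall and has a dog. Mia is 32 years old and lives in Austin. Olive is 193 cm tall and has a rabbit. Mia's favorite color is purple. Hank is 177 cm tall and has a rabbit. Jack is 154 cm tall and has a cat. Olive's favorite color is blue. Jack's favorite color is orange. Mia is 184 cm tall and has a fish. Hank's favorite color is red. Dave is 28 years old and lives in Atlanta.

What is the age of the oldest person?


Oldest: Jack at 52

52


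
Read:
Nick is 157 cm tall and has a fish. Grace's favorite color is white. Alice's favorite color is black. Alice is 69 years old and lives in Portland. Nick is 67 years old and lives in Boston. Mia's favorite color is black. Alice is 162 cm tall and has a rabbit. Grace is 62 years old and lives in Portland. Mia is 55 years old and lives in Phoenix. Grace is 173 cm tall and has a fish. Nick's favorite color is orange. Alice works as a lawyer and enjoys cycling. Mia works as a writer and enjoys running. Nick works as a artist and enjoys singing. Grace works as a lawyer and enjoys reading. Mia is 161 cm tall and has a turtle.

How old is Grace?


Grace is 62 years old

62


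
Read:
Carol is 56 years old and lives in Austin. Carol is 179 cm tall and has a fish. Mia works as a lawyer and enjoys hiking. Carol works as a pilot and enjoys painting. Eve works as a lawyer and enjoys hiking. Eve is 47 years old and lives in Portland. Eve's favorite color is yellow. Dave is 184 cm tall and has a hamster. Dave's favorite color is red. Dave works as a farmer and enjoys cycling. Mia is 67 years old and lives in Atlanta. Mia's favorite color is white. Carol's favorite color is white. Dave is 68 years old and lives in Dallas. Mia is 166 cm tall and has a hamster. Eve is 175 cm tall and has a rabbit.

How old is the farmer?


The farmer is Dave, age 68

68


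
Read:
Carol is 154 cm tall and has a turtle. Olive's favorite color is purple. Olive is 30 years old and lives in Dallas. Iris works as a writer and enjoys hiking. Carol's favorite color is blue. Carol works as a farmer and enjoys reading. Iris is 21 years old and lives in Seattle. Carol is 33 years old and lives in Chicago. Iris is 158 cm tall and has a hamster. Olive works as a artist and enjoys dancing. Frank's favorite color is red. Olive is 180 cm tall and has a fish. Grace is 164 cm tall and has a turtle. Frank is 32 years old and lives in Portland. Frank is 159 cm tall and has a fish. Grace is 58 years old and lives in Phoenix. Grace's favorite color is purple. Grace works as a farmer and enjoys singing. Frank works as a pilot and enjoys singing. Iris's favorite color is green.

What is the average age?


Sum=174, n=5, avg=34.8

34.8


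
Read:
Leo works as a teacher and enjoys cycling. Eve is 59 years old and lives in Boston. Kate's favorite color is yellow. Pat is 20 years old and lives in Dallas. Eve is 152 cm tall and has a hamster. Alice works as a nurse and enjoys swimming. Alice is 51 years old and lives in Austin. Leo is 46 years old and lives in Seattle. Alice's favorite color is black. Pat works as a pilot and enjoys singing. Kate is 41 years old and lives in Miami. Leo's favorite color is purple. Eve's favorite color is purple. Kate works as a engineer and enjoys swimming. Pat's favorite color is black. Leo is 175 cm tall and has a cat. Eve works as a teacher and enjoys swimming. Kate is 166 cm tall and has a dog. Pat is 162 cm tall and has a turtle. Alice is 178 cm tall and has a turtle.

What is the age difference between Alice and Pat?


|51 - 20| = 31

31


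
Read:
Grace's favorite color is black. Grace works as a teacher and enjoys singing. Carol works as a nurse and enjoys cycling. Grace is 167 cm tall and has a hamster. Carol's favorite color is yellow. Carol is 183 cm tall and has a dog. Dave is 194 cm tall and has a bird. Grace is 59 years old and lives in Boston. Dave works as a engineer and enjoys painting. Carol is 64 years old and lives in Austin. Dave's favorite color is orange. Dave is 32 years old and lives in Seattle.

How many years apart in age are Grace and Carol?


59 vs 64, diff = 5

5


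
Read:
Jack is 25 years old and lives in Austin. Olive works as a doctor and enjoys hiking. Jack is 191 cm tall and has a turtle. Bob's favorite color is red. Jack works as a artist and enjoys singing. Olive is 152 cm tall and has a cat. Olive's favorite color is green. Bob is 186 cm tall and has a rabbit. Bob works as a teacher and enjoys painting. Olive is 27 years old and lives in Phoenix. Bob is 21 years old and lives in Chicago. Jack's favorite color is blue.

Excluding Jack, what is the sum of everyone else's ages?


Sum (excluding Jack): 48

48


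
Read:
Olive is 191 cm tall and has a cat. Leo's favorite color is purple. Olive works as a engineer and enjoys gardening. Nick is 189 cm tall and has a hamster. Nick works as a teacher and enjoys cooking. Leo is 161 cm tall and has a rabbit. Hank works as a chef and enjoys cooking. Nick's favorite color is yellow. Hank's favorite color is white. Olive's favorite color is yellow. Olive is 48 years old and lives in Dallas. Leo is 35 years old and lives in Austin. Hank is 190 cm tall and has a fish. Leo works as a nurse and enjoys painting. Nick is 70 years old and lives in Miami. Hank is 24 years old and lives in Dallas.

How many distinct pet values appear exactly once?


Unique pet values: 4

4


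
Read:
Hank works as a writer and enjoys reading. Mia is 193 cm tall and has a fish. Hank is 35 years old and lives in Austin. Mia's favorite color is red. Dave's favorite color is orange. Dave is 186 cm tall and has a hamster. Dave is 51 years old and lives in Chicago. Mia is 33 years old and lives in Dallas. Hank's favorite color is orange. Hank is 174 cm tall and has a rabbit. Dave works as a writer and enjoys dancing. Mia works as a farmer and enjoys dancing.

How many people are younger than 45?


Filter: 2

2


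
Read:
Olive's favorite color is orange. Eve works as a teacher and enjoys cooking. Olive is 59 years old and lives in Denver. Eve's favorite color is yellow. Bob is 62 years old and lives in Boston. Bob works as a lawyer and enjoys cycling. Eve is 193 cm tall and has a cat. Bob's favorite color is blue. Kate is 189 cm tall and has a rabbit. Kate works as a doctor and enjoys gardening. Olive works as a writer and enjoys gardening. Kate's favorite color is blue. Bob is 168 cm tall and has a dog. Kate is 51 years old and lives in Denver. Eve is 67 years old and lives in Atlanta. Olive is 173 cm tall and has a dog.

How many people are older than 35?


Filter: 4

4


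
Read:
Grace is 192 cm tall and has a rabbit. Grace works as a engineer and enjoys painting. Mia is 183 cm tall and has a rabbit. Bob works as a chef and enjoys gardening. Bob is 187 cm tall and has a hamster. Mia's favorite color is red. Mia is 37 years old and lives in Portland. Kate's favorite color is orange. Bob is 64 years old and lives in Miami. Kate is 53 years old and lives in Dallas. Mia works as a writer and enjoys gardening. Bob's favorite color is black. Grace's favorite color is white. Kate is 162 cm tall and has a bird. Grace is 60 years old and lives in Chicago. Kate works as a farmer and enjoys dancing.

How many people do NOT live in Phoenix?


Not in Phoenix: 4

4


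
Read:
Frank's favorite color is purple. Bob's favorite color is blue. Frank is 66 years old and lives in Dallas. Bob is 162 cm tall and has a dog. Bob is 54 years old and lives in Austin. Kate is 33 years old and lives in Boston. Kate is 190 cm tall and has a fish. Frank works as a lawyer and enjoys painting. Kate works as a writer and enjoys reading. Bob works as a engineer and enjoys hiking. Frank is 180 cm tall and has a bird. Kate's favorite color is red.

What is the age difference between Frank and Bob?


|66 - 54| = 12

12


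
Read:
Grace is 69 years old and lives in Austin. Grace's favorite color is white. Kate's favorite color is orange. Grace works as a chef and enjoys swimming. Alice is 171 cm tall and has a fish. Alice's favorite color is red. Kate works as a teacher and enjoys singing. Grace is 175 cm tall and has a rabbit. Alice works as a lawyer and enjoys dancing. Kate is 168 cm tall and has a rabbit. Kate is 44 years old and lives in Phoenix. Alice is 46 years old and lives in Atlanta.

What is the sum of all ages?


44+46+69 = 159

159


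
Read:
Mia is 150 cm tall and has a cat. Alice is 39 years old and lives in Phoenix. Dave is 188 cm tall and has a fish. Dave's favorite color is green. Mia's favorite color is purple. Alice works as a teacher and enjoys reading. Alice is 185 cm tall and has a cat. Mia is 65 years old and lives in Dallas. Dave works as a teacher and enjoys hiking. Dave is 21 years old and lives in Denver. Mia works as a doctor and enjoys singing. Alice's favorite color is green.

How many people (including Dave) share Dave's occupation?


Dave is a teacher. Count = 2

2


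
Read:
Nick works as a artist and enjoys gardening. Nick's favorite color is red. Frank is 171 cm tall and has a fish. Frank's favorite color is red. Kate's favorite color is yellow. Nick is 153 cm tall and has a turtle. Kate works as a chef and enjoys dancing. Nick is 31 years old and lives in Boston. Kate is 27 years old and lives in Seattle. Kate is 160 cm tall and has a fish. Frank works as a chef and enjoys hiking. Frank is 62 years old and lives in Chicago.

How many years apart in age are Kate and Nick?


27 vs 31, diff = 4

4


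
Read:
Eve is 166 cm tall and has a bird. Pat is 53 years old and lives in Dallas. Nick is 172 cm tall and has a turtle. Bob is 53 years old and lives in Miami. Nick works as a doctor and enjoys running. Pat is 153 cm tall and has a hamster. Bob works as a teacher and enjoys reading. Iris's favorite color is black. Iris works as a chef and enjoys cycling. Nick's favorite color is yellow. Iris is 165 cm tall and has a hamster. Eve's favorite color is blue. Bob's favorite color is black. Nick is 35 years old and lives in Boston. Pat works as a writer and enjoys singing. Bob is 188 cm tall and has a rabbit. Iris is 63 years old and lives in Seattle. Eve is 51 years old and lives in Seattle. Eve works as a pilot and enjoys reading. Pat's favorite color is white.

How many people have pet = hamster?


Count: 2

2


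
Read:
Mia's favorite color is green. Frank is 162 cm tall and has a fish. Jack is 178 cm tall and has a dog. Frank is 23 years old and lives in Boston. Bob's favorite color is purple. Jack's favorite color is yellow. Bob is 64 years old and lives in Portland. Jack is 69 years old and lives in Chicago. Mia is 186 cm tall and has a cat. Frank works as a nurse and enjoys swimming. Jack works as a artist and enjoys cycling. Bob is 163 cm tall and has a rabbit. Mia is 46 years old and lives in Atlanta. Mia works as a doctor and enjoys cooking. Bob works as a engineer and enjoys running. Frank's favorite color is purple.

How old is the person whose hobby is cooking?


Person with hobby=cooking is Mia, age 46

46


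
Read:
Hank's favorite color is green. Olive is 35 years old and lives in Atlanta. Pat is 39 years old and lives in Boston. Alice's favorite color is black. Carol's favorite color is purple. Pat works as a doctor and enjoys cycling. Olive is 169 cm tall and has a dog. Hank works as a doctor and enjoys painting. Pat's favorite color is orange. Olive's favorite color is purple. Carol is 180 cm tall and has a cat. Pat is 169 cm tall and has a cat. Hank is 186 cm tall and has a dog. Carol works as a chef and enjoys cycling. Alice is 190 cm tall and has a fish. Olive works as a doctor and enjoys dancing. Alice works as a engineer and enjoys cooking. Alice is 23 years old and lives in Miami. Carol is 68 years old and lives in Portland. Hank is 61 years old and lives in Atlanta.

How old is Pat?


Pat is 39 years old

39


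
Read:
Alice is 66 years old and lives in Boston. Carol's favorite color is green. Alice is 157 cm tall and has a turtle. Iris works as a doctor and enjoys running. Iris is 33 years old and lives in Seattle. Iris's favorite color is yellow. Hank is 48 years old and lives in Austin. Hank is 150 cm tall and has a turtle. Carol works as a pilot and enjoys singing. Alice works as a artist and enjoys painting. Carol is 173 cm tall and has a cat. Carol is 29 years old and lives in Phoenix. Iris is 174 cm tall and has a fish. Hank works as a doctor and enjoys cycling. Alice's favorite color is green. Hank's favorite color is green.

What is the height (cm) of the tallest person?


Tallest: Iris at 174 cm

174


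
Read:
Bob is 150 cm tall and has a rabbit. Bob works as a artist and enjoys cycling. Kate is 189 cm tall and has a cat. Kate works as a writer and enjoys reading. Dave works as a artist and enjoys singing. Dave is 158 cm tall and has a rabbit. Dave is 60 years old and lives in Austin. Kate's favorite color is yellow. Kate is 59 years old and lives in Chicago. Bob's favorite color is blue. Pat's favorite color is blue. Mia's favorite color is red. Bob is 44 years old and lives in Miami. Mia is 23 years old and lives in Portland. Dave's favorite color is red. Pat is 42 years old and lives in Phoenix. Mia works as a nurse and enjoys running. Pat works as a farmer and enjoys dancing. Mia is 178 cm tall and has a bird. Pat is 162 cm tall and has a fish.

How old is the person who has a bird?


Person with bird is Mia, age 23

23


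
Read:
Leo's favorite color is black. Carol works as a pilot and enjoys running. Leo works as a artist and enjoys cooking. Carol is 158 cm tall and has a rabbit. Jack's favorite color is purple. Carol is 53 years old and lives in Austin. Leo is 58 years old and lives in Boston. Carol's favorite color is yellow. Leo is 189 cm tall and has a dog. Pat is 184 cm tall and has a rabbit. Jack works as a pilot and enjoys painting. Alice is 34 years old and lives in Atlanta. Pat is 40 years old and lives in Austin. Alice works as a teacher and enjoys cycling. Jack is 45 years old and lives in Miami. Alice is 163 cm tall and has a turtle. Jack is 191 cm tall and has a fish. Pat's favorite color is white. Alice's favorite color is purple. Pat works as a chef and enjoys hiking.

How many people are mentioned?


People: Carol, Alice, Pat, Jack, Leo. Count = 5

5


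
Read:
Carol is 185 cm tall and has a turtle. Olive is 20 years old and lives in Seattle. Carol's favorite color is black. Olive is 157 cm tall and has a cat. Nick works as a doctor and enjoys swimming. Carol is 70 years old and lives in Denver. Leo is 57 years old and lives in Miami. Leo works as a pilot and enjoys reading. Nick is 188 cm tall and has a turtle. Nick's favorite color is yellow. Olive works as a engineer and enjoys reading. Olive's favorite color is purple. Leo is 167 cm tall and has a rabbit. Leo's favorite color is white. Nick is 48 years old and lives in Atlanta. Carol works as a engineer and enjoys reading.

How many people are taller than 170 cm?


Taller than 170: 2

2


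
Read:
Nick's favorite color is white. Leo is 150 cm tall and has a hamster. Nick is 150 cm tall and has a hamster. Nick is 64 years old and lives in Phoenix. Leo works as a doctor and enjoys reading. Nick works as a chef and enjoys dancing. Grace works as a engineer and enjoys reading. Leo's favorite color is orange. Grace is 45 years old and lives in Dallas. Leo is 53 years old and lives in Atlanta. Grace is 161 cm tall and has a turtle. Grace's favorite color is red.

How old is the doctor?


The doctor is Leo, age 53

53


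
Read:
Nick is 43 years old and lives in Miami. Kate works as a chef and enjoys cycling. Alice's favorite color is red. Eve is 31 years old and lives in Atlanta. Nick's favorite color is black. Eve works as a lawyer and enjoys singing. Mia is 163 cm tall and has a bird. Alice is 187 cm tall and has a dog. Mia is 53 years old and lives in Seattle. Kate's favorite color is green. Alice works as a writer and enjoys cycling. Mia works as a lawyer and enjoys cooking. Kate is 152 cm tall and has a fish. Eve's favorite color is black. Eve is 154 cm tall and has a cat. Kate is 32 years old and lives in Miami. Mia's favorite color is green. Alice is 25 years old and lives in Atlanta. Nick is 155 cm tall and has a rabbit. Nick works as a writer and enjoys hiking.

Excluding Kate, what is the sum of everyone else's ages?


Sum (excluding Kate): 152

152


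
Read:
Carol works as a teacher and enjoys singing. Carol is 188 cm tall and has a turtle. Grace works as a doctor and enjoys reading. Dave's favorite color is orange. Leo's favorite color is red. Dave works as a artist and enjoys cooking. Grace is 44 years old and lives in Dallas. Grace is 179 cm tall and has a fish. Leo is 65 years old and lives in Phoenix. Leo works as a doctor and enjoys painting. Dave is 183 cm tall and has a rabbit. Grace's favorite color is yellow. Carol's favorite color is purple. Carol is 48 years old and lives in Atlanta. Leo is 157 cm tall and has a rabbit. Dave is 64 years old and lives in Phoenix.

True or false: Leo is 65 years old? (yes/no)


Leo is actually 65. yes

yes


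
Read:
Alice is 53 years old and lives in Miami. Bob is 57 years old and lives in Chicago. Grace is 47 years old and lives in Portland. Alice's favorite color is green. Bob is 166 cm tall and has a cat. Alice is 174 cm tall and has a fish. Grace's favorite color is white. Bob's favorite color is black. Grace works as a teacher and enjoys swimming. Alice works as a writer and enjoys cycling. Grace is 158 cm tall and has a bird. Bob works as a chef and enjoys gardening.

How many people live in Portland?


Count in Portland: 1

1


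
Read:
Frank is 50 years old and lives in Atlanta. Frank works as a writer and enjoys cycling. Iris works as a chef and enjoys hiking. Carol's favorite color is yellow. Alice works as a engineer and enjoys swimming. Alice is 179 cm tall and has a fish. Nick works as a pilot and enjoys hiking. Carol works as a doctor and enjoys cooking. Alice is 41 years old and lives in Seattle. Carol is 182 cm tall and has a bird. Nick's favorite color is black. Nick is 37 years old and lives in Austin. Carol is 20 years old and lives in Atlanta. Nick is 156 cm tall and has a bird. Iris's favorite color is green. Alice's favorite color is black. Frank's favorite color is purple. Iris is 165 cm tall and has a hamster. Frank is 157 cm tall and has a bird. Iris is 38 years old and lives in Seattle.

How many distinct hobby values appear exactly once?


Unique hobby values: 3

3


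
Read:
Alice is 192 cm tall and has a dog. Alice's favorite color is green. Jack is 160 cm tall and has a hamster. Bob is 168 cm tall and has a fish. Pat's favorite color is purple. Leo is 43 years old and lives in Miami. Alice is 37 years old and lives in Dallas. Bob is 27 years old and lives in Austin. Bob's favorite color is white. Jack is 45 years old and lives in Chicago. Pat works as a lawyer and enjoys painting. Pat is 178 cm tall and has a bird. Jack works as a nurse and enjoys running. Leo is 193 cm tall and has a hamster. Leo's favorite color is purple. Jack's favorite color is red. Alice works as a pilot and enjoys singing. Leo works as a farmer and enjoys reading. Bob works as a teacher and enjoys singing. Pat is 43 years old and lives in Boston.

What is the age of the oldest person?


Oldest: Jack at 45

45


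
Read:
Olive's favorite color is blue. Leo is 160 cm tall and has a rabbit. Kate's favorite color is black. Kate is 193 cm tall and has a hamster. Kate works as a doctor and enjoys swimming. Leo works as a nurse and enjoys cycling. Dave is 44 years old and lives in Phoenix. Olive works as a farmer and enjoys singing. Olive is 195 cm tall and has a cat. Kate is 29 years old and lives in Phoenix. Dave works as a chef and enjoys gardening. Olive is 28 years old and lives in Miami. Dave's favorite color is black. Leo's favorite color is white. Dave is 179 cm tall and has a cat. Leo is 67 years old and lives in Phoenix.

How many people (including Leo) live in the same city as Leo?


Leo lives in Phoenix. Count = 3

3


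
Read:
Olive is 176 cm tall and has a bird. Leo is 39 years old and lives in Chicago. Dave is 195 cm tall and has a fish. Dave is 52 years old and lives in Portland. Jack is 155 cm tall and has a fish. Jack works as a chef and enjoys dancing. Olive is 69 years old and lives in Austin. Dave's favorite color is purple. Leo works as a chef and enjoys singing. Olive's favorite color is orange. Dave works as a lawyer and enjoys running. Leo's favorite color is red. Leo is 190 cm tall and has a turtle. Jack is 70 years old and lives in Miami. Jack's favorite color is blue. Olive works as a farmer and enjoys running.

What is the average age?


Sum=230, n=4, avg=57.5

57.5


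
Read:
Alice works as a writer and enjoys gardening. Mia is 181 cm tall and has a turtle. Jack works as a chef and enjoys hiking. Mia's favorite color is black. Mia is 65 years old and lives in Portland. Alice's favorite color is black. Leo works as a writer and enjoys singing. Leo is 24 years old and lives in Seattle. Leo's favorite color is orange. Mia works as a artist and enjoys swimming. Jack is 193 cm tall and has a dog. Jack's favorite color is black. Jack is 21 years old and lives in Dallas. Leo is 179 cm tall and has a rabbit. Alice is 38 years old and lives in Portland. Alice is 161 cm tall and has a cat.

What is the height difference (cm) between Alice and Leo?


|161 - 179| = 18

18


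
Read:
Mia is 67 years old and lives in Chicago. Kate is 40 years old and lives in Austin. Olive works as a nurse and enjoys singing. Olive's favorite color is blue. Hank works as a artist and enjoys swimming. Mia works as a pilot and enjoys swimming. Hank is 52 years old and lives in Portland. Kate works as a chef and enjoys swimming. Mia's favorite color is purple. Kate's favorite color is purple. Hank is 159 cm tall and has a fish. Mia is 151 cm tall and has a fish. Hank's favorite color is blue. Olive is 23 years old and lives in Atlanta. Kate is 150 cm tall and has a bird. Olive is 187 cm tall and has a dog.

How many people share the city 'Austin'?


Count: 1

1


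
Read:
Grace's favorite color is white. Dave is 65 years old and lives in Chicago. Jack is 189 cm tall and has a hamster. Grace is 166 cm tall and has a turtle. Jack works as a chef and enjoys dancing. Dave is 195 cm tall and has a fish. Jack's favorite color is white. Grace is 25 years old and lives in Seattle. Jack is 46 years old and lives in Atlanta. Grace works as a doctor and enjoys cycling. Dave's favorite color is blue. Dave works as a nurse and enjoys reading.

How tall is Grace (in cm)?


Grace is 166 cm tall

166


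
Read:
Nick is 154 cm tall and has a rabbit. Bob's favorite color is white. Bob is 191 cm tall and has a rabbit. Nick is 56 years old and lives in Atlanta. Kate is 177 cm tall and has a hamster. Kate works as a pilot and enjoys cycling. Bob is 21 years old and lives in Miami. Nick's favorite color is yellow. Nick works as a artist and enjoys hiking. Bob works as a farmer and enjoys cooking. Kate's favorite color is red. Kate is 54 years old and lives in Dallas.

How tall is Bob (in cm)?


Bob is 191 cm tall

191


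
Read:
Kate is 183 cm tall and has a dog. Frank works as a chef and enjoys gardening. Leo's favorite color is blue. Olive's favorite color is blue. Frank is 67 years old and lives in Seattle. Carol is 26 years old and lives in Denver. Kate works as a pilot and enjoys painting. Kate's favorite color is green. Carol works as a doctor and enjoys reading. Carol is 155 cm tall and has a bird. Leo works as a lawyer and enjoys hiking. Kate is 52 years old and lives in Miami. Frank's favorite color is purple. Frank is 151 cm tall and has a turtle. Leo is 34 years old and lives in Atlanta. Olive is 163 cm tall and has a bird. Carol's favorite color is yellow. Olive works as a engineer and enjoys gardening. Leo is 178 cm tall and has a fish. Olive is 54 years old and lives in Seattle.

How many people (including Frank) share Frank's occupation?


Frank is a chef. Count = 1

1


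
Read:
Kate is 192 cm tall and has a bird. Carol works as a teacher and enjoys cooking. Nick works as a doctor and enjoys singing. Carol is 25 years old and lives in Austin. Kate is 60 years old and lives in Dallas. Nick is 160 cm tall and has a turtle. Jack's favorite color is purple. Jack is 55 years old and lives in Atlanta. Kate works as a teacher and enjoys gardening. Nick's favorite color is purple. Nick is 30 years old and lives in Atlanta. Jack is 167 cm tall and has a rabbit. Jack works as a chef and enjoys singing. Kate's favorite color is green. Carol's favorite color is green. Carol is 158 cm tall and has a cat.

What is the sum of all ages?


25+55+60+30 = 170

170


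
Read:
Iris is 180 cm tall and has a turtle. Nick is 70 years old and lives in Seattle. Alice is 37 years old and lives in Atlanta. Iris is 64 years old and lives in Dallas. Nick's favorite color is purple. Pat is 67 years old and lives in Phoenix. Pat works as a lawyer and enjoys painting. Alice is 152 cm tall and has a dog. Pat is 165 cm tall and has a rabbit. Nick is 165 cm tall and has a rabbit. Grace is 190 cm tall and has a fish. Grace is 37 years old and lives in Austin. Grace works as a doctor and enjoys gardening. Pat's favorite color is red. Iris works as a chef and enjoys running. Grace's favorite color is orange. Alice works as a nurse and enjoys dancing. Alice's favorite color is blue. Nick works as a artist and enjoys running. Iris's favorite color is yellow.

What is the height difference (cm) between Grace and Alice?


|190 - 152| = 38

38


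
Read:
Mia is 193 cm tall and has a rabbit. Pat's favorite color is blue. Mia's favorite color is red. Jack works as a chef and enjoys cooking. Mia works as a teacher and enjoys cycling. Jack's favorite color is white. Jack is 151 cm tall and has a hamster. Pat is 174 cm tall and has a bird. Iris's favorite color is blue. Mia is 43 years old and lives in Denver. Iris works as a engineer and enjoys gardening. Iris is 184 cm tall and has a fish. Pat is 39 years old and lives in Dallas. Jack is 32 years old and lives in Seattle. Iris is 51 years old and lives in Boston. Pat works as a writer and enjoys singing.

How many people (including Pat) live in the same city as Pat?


Pat lives in Dallas. Count = 1

1


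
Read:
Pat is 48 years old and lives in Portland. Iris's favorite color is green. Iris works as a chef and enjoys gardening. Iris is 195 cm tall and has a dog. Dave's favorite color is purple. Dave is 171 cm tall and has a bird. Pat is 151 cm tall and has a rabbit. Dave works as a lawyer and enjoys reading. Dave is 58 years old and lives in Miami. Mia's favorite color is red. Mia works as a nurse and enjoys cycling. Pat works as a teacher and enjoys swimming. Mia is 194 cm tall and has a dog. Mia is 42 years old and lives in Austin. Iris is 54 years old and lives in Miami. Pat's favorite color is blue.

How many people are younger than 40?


Filter: 0

0


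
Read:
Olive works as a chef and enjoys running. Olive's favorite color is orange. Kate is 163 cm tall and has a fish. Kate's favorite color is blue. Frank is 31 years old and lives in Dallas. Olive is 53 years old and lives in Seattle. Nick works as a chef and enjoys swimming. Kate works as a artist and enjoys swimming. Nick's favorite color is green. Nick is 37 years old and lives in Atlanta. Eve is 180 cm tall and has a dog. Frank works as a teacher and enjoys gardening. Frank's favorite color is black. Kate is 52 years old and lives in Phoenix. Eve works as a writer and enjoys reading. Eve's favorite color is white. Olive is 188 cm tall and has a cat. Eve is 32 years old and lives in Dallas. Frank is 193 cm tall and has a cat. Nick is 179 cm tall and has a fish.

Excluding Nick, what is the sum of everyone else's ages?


Sum (excluding Nick): 168

168


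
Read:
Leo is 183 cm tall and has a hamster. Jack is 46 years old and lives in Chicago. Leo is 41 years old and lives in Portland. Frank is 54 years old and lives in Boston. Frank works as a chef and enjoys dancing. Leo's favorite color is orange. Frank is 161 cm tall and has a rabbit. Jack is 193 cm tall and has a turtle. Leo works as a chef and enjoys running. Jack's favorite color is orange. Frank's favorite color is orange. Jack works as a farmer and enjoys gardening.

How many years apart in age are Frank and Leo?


54 vs 41, diff = 13

13


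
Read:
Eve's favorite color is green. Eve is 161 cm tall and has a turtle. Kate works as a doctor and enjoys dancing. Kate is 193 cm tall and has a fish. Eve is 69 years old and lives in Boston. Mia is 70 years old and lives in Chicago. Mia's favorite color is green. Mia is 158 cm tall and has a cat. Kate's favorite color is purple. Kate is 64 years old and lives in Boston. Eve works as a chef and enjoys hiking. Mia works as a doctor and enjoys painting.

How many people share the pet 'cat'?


Count: 1

1


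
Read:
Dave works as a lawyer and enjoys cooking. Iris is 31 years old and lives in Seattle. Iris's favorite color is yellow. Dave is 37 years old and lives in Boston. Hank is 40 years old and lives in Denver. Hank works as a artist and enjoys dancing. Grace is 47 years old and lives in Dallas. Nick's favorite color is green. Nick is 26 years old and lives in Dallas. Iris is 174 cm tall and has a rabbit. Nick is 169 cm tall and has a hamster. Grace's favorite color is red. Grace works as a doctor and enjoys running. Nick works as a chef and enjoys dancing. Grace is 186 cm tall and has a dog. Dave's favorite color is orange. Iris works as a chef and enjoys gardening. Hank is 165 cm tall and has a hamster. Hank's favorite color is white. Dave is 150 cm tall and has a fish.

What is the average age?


Sum=181, n=5, avg=36.2

36.2


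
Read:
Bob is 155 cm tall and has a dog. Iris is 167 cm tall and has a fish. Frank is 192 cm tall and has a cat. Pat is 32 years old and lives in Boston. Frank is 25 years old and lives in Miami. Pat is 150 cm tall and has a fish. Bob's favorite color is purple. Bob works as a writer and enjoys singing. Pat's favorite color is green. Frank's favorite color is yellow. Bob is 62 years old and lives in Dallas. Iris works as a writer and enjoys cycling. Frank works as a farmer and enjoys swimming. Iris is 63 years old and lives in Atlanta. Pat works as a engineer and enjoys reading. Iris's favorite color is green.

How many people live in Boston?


Count in Boston: 1

1


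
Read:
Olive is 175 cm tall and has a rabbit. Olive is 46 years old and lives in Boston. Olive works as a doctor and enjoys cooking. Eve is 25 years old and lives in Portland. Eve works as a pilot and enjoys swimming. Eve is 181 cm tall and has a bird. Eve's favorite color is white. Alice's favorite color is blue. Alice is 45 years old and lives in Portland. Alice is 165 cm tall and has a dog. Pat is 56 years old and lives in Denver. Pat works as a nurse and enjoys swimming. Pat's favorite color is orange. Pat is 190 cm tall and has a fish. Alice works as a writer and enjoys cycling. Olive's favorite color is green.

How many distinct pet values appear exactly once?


Unique pet values: 4

4


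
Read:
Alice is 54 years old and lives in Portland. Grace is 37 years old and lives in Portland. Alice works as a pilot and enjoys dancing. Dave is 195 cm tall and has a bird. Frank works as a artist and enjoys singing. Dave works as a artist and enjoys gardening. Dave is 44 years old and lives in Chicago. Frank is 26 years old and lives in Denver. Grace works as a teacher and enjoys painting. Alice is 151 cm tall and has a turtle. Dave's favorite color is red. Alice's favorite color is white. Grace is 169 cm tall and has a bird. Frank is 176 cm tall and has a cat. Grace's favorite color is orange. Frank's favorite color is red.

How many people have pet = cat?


Count: 1

1
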